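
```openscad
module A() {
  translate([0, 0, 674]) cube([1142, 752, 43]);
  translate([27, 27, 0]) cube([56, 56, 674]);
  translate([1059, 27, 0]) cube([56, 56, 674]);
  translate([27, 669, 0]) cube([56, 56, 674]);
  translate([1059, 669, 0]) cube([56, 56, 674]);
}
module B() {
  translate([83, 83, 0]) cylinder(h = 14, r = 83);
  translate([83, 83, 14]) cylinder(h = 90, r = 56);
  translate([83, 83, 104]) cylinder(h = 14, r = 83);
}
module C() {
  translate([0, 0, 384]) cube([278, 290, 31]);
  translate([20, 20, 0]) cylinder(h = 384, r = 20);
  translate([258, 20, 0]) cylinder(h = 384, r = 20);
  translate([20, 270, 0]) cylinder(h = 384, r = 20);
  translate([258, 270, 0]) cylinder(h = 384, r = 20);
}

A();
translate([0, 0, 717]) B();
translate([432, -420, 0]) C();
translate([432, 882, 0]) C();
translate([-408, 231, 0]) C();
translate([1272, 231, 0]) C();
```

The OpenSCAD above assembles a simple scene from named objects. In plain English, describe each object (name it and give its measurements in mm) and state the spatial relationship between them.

A is a table with a 1142×752 mm rectangular top, 43 mm thick, top surface at z = 717 mm, supported by four 56×56 mm square legs, each inset 27 mm from the nearest pair of top edges, running from the floor.

B is a spool: two coaxial disc flanges of radius 83 mm and thickness 14 mm, joined by a core cylinder of radius 56 mm and height 90 mm. The lower flange rests on z = 0 and the three cylinders share a vertical axis.

C is a four-legged stool. The seat is a 278×290×31 mm slab whose top surface is at z = 415 mm; four round legs, each 40 mm in diameter, run from the floor (z = 0) to the underside of the seat, each leg's axis is inset half a diameter from the nearest pair of seat edges (so the leg's bounding box is flush with the corner).

The spool is on top of the table. Four stools sit around the table at the −y, +y, −x, +x sides.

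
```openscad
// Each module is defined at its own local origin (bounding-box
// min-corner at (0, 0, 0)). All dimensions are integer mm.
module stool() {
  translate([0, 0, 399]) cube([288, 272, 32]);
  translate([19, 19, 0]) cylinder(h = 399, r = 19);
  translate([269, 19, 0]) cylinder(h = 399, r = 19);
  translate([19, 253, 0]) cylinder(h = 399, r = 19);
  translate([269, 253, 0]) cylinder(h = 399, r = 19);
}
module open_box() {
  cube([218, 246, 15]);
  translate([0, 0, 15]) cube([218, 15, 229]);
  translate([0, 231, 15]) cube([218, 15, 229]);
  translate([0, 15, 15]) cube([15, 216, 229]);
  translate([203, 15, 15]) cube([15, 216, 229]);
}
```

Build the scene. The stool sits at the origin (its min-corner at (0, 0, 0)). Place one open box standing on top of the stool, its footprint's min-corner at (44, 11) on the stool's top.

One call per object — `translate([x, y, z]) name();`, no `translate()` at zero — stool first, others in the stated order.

stool();
translate([44, 11, 431]) open_box();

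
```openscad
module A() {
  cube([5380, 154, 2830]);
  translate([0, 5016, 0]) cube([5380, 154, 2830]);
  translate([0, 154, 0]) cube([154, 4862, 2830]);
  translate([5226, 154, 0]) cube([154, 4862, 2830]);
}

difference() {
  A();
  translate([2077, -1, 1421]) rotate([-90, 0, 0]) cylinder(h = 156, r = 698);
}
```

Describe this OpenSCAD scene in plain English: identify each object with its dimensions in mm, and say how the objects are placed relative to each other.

A is the wall frame of a small rectangular building: four walls, each 2830 mm tall and 154 mm thick, enclosing a footprint 5380 mm (x) by 5170 mm (y) outside-to-outside, with no floor or roof. The front and back walls (the −y and +y sides) span the full width; the two side walls fit between them.

The house frame has a circular hole of radius 698 mm through its front wall, centred at (x = 2077, z = 1421).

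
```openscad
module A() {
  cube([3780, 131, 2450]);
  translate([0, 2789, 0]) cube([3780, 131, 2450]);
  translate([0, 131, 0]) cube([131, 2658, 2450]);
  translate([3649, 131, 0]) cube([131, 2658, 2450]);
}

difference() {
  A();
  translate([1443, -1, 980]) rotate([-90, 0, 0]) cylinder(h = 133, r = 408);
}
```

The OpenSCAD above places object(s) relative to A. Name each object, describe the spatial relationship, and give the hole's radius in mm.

The subtracted cylinder has r = 408 mm.

A is a house frame. The house frame has a circular hole through its front wall. The hole's radius is 408 mm.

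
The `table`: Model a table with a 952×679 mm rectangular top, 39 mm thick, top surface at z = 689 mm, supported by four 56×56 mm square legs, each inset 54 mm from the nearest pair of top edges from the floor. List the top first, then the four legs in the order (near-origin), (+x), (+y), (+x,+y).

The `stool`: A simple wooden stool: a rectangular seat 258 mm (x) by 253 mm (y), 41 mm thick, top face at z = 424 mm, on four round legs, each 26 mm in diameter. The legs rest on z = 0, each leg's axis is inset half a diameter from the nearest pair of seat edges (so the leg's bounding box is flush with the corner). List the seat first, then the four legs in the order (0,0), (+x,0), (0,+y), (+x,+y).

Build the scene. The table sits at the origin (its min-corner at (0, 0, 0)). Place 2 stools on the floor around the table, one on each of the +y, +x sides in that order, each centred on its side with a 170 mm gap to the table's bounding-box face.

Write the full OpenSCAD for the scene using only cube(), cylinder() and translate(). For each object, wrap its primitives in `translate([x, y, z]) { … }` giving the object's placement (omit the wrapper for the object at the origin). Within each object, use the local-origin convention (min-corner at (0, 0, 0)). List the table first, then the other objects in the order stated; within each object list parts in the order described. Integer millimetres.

translate([0, 0, 650]) cube([952, 679, 39]);
translate([54, 54, 0]) cube([56, 56, 650]);
translate([842, 54, 0]) cube([56, 56, 650]);
translate([54, 569, 0]) cube([56, 56, 650]);
translate([842, 569, 0]) cube([56, 56, 650]);
translate([347, 849, 0]) {
  translate([0, 0, 383]) cube([258, 253, 41]);
  translate([13, 13, 0]) cylinder(h = 383, r = 13);
  translate([245, 13, 0]) cylinder(h = 383, r = 13);
  translate([13, 240, 0]) cylinder(h = 383, r = 13);
  translate([245, 240, 0]) cylinder(h = 383, r = 13);
}
translate([1122, 213, 0]) {
  translate([0, 0, 383]) cube([258, 253, 41]);
  translate([13, 13, 0]) cylinder(h = 383, r = 13);
  translate([245, 13, 0]) cylinder(h = 383, r = 13);
  translate([13, 240, 0]) cylinder(h = 383, r = 13);
  translate([245, 240, 0]) cylinder(h = 383, r = 13);
}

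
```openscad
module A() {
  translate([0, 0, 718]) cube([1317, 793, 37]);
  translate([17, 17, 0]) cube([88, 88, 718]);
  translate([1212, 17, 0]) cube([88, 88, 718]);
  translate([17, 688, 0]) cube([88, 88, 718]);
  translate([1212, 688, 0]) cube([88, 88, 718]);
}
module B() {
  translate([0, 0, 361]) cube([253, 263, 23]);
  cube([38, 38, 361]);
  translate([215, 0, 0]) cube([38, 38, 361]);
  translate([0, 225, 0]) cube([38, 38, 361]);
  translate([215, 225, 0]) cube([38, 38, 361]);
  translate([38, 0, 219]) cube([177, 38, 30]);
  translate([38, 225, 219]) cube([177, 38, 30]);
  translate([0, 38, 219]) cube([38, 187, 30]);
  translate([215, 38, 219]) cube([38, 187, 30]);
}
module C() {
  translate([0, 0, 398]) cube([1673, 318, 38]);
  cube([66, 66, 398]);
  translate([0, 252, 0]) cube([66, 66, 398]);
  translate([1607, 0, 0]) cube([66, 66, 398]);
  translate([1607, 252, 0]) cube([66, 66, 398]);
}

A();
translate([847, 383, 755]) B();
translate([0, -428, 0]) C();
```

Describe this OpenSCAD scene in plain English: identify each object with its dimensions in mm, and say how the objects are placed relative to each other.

A is a rectangular dining table. The top is 1317×793×37 mm with its upper surface at z = 755 mm. It stands on four 88×88 mm square legs, each inset 17 mm from the nearest pair of top edges, running from the floor to the underside of the top.

B is a simple wooden stool: a rectangular seat 253 mm (x) by 263 mm (y), 23 mm thick, top face at z = 384 mm, on four square legs, each 38×38 mm in cross-section. The legs rest on z = 0, each flush with a corner of the seat. Four stretchers, 38 mm wide and 30 mm tall, connect adjacent legs with their undersides at z = 219 mm, each running between the inner faces of the legs it joins and aligned with the legs' outer faces on the other axis.

C is a bench: a 1673×318 mm seat slab, 38 mm thick, top at z = 436 mm, on four 66×66 mm square legs flush with the seat corners and standing on z = 0.

The stool is on top of the table. The bench is on the floor beside the table on its −y side.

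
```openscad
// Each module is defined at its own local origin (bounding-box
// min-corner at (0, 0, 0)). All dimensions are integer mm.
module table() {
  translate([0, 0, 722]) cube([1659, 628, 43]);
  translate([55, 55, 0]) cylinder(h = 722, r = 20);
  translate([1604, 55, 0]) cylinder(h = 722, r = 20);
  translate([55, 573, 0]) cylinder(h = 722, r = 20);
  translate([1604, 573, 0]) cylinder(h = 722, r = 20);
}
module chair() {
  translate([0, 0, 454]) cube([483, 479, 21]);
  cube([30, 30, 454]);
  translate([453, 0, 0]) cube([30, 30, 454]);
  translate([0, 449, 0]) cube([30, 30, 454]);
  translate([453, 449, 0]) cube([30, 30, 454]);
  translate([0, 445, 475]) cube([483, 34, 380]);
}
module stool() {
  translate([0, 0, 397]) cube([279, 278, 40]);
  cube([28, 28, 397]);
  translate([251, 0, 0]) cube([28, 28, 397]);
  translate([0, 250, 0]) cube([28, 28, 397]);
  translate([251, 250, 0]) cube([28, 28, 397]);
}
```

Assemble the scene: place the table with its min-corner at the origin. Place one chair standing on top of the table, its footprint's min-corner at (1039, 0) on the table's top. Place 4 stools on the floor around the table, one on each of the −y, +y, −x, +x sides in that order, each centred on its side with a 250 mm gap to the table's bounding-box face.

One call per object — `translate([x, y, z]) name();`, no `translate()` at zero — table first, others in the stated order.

table();
translate([1039, 0, 765]) chair();
translate([690, -528, 0]) stool();
translate([690, 878, 0]) stool();
translate([-529, 175, 0]) stool();
translate([1909, 175, 0]) stool();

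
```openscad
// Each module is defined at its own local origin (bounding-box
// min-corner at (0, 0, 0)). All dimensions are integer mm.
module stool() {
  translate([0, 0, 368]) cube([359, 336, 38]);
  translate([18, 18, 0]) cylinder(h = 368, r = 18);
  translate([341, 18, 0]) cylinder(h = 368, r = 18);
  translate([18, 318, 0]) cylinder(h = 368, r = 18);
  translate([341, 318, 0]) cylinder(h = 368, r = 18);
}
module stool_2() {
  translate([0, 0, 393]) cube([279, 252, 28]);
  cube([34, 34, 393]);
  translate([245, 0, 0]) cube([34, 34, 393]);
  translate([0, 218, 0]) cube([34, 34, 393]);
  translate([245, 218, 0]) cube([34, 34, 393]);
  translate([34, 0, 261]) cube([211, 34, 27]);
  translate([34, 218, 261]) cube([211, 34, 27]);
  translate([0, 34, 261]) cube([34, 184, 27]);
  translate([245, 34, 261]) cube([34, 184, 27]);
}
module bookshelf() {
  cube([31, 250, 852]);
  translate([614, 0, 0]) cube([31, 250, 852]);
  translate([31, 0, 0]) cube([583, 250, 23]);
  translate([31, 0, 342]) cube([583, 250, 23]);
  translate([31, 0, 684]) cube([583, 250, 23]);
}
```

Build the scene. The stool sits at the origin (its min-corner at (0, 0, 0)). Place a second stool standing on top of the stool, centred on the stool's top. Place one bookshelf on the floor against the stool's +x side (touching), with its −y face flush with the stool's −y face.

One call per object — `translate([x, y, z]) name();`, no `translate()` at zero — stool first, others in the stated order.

stool();
translate([40, 42, 406]) stool_2();
translate([359, 0, 0]) bookshelf();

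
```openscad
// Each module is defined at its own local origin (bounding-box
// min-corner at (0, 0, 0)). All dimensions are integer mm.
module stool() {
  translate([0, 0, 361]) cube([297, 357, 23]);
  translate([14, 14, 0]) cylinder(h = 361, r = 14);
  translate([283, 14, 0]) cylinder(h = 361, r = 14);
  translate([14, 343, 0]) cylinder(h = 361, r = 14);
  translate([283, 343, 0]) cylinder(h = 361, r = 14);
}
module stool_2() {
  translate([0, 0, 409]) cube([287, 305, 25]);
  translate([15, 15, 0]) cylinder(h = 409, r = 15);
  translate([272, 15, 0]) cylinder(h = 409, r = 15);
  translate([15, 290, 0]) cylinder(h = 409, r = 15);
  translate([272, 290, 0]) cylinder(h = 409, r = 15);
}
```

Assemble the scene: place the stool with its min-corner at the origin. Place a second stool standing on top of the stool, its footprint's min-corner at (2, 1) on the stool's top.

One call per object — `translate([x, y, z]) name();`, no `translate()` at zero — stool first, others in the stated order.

stool();
translate([2, 1, 384]) stool_2();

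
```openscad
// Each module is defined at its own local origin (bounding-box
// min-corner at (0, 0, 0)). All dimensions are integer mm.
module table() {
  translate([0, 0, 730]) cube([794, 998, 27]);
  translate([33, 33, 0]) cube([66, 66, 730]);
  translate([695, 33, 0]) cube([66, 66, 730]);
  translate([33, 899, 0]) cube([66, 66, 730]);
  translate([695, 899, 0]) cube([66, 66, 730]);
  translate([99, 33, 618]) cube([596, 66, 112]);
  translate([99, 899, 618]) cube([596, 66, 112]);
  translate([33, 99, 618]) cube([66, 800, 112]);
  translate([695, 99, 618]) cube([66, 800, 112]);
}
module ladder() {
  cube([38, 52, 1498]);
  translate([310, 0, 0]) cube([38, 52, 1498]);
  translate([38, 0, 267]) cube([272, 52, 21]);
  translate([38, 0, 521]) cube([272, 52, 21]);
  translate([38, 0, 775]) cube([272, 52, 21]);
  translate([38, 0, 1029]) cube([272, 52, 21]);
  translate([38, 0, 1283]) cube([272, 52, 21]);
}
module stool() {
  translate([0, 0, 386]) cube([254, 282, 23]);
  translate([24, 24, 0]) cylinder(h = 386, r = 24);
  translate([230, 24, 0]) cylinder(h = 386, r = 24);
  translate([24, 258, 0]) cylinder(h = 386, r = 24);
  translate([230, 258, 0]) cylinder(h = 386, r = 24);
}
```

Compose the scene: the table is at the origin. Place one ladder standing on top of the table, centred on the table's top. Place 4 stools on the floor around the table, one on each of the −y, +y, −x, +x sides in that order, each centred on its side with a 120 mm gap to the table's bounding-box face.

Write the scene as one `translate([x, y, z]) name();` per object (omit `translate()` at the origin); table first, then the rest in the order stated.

table();
translate([223, 473, 757]) ladder();
translate([270, -402, 0]) stool();
translate([270, 1118, 0]) stool();
translate([-374, 358, 0]) stool();
translate([914, 358, 0]) stool();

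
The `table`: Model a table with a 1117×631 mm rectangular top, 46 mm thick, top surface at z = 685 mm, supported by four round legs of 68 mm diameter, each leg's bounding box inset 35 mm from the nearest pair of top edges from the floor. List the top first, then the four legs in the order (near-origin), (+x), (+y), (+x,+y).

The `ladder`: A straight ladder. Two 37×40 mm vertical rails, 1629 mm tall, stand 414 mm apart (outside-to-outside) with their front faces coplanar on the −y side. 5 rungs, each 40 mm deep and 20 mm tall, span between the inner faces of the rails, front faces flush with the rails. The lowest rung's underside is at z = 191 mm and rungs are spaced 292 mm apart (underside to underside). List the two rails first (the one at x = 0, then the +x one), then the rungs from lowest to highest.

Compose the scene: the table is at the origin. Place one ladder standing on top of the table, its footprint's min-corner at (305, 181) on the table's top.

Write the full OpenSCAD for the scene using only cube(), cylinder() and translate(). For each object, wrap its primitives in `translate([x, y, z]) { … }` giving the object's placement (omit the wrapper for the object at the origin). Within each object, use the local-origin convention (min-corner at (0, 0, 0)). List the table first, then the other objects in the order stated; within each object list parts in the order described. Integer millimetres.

translate([0, 0, 639]) cube([1117, 631, 46]);
translate([69, 69, 0]) cylinder(h = 639, r = 34);
translate([1048, 69, 0]) cylinder(h = 639, r = 34);
translate([69, 562, 0]) cylinder(h = 639, r = 34);
translate([1048, 562, 0]) cylinder(h = 639, r = 34);
translate([305, 181, 685]) {
  cube([37, 40, 1629]);
  translate([377, 0, 0]) cube([37, 40, 1629]);
  translate([37, 0, 191]) cube([340, 40, 20]);
  translate([37, 0, 483]) cube([340, 40, 20]);
  translate([37, 0, 775]) cube([340, 40, 20]);
  translate([37, 0, 1067]) cube([340, 40, 20]);
  translate([37, 0, 1359]) cube([340, 40, 20]);
}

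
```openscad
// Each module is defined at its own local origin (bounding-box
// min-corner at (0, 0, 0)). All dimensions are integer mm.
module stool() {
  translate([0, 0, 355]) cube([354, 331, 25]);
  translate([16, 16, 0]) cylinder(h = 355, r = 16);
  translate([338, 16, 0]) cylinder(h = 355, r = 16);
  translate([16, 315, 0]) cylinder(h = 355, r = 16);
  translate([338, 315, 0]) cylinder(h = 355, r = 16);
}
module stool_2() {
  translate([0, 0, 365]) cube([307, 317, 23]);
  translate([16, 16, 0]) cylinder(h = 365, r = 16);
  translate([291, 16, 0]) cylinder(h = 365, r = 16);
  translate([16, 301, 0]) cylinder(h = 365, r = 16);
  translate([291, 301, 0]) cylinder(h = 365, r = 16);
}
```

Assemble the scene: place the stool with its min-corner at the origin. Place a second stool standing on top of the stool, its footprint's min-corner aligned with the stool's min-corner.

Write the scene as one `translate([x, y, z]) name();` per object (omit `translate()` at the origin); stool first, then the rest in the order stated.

stool();
translate([0, 0, 380]) stool_2();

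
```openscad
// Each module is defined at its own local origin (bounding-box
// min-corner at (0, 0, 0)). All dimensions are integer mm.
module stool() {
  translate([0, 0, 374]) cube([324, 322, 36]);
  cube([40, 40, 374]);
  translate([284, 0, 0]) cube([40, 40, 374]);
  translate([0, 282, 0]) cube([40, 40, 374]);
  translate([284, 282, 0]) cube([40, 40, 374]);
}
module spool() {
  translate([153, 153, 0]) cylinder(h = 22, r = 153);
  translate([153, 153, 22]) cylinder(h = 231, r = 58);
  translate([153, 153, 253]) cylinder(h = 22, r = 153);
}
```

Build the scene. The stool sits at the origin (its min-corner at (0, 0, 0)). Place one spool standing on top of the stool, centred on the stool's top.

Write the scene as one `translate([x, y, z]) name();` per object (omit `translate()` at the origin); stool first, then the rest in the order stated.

stool();
translate([9, 8, 410]) spool();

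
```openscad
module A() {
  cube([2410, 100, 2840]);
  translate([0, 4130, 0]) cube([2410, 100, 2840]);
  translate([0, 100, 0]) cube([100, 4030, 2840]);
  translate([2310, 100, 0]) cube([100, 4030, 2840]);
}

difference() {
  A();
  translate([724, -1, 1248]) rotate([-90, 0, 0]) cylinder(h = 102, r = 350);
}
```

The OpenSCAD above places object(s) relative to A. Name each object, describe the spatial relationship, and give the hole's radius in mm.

A is a house frame. The house frame has a circular hole through its front wall. The hole's radius is 350 mm.

The subtracted cylinder has r = 350 mm.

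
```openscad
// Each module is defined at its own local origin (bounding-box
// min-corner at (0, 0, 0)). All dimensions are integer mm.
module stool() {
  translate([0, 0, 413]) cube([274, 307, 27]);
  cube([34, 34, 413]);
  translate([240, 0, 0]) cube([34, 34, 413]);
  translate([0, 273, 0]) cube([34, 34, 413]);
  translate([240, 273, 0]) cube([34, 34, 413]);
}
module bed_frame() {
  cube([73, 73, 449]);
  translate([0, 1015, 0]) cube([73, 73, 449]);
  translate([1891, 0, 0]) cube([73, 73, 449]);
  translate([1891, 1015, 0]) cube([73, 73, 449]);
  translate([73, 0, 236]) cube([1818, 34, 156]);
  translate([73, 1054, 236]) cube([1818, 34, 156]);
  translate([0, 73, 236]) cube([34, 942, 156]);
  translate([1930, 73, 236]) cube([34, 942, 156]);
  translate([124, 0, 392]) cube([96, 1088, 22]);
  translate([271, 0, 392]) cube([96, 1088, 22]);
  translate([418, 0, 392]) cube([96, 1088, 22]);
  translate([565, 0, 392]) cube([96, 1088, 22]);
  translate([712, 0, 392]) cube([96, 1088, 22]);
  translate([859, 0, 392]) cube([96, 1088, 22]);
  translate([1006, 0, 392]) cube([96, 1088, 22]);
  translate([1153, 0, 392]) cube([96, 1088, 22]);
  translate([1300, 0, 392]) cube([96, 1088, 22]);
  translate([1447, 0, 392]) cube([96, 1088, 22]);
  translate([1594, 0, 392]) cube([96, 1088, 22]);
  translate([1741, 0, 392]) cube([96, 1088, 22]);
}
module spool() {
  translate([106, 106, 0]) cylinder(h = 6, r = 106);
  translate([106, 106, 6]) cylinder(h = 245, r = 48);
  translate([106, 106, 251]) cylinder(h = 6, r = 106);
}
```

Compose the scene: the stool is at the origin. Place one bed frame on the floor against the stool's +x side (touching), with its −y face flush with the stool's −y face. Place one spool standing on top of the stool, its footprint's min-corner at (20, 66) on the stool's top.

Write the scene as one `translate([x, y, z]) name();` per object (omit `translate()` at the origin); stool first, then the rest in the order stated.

stool();
translate([274, 0, 0]) bed_frame();
translate([20, 66, 440]) spool();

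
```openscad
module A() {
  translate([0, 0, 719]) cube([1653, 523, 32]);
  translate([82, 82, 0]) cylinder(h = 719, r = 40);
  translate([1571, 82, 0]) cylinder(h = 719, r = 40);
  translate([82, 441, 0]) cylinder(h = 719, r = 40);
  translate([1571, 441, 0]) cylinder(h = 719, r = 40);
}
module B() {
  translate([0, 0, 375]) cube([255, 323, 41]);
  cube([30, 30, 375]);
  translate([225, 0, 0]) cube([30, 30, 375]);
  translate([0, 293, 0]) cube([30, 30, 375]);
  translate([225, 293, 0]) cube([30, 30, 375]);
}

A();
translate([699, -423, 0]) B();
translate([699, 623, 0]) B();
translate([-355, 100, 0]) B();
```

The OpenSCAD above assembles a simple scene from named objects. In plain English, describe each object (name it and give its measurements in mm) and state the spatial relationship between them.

A is a table: top 1653 mm (x) × 523 mm (y), 32 mm thick, upper face at z = 751 mm, on four round legs of 80 mm diameter, each leg's bounding box inset 42 mm from the nearest pair of top edges, running from z = 0 to the bottom of the top.

B is a four-legged stool. The seat is 255×323 mm, 41 mm thick, top at z = 416 mm. It stands on four square legs, each 30×30 mm in cross-section, from z = 0 to the seat underside, each flush with a corner of the seat.

Three stools sit around the table at the −y, +y, −x sides.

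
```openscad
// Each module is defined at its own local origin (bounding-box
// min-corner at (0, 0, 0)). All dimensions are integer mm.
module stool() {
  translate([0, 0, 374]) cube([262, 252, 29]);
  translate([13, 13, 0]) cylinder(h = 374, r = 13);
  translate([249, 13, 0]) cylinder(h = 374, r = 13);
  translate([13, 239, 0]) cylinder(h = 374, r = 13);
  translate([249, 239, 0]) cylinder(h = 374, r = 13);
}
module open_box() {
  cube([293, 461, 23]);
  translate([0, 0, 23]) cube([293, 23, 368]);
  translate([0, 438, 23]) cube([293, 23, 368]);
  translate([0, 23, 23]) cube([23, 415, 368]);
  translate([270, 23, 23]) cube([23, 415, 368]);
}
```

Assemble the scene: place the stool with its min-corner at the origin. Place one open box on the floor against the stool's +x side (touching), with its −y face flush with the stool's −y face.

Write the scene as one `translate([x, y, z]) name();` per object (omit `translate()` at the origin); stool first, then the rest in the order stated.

stool();
translate([262, 0, 0]) open_box();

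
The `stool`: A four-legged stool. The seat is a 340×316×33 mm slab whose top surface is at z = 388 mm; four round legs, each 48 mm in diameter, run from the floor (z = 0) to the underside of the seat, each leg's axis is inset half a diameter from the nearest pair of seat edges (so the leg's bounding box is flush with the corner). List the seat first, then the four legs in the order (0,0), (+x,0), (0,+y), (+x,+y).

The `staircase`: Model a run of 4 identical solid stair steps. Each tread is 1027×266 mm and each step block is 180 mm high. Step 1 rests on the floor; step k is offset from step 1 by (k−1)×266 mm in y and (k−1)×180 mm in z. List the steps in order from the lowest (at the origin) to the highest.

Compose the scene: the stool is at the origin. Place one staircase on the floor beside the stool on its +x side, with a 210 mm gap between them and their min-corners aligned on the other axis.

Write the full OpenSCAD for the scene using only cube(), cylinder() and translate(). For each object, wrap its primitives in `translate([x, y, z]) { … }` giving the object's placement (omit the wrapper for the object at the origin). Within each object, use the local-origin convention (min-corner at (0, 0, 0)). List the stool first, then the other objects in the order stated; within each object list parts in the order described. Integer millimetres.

translate([0, 0, 355]) cube([340, 316, 33]);
translate([24, 24, 0]) cylinder(h = 355, r = 24);
translate([316, 24, 0]) cylinder(h = 355, r = 24);
translate([24, 292, 0]) cylinder(h = 355, r = 24);
translate([316, 292, 0]) cylinder(h = 355, r = 24);
translate([550, 0, 0]) {
  cube([1027, 266, 180]);
  translate([0, 266, 180]) cube([1027, 266, 180]);
  translate([0, 532, 360]) cube([1027, 266, 180]);
  translate([0, 798, 540]) cube([1027, 266, 180]);
}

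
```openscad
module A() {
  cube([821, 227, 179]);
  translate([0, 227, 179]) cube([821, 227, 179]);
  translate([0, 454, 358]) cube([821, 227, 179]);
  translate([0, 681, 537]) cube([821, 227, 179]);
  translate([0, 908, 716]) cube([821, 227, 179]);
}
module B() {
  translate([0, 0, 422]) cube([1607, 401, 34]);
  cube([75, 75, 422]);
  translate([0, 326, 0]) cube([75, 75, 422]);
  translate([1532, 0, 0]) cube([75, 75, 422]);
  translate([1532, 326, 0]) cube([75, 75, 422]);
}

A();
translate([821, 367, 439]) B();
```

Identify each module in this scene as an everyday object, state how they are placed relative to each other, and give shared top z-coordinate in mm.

A is a staircase. B is a bench. The bench is beside the staircase with their tops flush at z = 895. The shared top z-coordinate is 895 mm.

Both tops at z = 895 mm.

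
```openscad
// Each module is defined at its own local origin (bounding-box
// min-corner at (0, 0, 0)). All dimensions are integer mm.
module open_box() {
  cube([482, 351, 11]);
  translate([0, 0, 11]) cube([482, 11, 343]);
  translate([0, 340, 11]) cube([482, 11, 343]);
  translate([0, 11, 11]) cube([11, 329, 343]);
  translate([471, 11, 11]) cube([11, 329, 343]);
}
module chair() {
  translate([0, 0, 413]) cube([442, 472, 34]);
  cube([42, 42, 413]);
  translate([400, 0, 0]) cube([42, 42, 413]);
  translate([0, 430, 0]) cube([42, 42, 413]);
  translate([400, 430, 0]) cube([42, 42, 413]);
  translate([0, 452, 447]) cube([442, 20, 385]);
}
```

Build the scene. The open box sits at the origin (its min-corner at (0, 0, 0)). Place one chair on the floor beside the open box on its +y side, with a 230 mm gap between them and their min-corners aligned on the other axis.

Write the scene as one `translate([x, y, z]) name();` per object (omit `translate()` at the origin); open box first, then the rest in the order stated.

open_box();
translate([0, 581, 0]) chair();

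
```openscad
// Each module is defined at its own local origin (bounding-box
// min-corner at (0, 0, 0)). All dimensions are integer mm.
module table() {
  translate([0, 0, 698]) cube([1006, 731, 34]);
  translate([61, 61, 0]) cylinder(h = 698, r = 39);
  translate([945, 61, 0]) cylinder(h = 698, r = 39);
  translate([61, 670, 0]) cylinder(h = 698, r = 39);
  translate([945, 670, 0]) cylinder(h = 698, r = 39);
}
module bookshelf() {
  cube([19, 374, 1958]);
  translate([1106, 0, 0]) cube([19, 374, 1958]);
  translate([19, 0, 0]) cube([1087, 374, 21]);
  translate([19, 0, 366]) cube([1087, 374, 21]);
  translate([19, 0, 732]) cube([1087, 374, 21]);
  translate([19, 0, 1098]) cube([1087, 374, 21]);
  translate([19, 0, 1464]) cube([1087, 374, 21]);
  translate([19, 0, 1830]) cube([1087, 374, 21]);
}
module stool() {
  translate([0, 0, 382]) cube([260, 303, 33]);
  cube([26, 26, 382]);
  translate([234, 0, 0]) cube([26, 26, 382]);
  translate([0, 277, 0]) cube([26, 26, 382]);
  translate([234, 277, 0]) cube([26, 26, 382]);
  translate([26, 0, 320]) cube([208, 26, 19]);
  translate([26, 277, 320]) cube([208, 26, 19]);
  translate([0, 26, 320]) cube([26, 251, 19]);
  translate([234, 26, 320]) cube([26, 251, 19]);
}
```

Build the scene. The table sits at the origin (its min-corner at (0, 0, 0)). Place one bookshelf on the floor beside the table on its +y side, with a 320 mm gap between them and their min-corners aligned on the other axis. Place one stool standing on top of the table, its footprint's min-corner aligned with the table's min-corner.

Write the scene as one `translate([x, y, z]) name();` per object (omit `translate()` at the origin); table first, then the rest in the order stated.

table();
translate([0, 1051, 0]) bookshelf();
translate([0, 0, 732]) stool();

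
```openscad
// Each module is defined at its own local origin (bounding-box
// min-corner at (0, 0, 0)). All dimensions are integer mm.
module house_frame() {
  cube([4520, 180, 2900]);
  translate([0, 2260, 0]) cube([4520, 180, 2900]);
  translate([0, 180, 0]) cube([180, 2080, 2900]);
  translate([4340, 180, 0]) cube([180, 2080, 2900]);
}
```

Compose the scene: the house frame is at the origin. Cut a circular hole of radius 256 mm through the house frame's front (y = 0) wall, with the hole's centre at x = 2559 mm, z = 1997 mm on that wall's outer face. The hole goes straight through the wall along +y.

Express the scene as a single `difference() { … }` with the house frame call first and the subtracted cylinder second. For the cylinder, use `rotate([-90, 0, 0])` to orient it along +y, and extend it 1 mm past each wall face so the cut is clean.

difference() {
  house_frame();
  translate([2559, -1, 1997]) rotate([-90, 0, 0]) cylinder(h = 182, r = 256);
}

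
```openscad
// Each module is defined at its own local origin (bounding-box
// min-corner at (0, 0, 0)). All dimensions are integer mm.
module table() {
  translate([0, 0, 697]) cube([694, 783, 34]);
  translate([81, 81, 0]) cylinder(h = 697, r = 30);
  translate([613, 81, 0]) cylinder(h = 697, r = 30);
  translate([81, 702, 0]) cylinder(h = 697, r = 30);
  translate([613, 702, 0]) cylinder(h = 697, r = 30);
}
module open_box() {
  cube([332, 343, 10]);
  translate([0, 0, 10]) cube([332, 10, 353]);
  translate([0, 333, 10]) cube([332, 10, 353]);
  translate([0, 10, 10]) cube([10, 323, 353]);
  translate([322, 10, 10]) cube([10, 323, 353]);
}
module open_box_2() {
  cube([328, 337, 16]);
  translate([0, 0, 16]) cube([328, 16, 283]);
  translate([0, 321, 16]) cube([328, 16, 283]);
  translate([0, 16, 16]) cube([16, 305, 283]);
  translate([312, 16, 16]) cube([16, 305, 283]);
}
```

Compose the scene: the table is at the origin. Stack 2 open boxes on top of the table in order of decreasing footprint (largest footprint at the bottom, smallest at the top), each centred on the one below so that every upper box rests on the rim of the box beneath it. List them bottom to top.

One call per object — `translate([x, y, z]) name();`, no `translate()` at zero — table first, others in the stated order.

table();
translate([181, 220, 731]) open_box();
translate([183, 223, 1094]) open_box_2();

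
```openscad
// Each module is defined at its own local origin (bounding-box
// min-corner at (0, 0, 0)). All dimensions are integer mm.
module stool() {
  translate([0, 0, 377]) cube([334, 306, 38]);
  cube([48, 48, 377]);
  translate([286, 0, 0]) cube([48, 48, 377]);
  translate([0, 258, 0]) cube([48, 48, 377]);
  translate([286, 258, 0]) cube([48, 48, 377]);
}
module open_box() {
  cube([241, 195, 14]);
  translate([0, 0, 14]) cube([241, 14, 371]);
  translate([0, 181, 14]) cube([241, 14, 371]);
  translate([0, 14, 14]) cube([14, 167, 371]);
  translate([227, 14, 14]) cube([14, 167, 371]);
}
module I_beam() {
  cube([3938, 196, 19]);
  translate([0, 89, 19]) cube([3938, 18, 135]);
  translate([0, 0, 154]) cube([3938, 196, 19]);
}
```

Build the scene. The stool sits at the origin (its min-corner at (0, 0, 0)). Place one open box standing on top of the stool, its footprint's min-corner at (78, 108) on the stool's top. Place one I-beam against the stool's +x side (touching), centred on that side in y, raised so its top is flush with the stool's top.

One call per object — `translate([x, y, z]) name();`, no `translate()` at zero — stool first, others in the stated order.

stool();
translate([78, 108, 415]) open_box();
translate([334, 55, 242]) I_beam();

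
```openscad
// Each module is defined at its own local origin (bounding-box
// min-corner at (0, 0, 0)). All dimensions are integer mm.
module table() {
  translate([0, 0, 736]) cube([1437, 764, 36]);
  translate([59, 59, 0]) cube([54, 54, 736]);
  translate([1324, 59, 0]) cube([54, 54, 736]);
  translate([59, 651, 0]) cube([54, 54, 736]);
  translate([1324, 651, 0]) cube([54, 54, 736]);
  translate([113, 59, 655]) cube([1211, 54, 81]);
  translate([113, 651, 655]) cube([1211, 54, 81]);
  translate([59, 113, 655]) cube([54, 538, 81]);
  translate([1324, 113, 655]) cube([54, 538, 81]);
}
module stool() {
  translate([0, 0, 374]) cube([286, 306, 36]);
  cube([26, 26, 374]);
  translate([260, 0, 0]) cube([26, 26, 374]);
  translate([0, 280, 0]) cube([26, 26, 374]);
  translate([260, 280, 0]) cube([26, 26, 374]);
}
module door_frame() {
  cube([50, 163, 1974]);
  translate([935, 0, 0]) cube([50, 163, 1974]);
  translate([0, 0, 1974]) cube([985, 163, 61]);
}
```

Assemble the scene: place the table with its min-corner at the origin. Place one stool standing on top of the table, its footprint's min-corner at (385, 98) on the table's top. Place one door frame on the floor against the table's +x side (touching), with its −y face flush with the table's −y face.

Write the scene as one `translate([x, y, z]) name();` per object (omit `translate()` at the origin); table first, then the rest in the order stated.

table();
translate([385, 98, 772]) stool();
translate([1437, 0, 0]) door_frame();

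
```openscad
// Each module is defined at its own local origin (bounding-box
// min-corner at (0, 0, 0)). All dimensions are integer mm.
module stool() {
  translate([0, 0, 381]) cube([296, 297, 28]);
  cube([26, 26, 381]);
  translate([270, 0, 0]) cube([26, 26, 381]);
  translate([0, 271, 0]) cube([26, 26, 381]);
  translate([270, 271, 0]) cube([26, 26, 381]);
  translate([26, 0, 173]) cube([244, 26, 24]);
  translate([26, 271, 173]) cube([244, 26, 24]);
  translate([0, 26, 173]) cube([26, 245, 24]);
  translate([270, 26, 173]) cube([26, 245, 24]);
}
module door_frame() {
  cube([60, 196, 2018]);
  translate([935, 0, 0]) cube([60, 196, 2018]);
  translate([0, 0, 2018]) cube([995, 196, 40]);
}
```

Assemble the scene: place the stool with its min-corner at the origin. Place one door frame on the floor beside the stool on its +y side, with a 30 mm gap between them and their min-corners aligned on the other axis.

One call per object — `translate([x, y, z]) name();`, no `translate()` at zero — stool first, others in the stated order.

stool();
translate([0, 327, 0]) door_frame();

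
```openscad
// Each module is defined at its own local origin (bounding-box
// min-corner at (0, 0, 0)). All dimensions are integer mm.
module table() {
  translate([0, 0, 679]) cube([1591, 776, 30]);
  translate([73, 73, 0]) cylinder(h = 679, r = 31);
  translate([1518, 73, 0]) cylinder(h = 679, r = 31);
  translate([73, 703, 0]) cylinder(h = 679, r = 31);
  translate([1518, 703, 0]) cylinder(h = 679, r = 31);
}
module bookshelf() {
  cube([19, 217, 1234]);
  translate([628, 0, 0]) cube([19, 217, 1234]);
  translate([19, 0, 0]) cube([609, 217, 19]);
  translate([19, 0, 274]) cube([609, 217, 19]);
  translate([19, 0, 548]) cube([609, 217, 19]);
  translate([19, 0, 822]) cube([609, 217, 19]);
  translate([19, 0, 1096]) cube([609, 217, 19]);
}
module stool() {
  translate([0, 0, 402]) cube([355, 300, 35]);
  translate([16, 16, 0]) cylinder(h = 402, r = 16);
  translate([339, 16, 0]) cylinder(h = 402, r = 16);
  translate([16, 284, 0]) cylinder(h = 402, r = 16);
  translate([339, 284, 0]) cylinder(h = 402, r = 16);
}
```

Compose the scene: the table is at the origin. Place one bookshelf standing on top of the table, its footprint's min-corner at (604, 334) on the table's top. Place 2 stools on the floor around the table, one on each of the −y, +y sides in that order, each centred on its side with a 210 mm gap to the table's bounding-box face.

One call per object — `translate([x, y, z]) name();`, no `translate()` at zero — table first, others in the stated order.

table();
translate([604, 334, 709]) bookshelf();
translate([618, -510, 0]) stool();
translate([618, 986, 0]) stool();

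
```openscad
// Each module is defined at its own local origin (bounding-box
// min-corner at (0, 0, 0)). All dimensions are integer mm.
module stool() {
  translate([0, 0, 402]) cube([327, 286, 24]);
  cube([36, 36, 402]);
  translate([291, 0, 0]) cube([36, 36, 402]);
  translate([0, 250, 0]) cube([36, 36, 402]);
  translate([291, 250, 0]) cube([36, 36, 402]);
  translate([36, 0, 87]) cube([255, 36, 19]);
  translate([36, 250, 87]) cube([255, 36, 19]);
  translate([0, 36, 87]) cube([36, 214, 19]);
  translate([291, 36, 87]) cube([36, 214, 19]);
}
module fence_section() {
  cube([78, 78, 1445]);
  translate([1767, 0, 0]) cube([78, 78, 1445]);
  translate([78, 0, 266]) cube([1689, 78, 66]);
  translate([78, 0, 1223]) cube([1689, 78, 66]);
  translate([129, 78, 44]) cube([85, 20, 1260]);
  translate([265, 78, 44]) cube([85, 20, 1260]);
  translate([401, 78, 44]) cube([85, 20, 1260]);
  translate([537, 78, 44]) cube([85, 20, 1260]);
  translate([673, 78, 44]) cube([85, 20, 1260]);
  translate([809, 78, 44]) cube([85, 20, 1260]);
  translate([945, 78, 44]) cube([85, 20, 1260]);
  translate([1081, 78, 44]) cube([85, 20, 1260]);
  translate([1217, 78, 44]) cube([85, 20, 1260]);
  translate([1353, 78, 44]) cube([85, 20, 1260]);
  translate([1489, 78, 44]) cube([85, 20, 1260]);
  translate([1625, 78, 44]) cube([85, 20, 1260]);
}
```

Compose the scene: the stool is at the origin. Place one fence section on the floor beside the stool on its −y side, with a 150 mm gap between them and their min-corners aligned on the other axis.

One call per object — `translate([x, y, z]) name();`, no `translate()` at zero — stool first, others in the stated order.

stool();
translate([0, -248, 0]) fence_section();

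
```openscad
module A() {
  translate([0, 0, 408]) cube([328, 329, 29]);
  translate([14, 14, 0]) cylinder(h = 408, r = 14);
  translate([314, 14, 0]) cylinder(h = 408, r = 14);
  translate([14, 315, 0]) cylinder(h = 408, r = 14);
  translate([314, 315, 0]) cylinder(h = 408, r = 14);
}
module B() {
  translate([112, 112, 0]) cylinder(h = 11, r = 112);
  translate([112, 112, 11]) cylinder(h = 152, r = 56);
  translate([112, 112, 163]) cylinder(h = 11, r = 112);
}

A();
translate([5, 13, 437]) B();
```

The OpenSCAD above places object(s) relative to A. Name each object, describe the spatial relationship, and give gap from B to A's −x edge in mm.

The spool's min-x is at 5; the stool's min-x is 0; gap = 5 mm.

A is a stool. B is a spool. The spool is on top of the stool. The gap from the spool to the stool's −x edge is 5 mm.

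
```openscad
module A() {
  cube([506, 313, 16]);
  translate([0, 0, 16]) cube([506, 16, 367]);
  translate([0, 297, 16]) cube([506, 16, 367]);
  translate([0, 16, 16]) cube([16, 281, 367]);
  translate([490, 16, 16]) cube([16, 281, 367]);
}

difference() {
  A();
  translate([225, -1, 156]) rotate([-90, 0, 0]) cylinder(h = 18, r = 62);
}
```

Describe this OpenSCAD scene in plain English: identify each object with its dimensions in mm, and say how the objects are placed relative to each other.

A is an open storage box with external size 506×313×383 mm and wall thickness 16 mm (the base is also 16 mm thick). The base covers the whole footprint; the four walls stand on the base, with the y-facing walls full-width and the x-facing walls fitting between their inner faces.

The open box has a circular hole of radius 62 mm through its front wall, centred at (x = 225, z = 156).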